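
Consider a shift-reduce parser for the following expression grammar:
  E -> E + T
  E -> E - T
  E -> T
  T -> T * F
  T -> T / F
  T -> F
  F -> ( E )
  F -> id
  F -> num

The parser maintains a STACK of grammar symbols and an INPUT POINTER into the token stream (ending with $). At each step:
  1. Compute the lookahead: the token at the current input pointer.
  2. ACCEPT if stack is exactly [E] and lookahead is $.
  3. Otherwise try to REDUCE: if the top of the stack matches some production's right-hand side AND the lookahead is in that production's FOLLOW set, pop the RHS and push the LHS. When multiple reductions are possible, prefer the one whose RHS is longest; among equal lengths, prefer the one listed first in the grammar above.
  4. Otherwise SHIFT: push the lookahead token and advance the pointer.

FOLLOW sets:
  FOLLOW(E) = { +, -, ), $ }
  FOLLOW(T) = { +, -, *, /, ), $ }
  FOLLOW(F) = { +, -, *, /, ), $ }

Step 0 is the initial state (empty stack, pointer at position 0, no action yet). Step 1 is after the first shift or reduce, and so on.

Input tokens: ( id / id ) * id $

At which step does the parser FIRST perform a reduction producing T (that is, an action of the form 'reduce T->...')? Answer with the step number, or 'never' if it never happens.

Answer: 4

Derivation:
Step 1: shift (. Stack=[(] ptr=1 lookahead=id remaining=[id / id ) * id $]
Step 2: shift id. Stack=[( id] ptr=2 lookahead=/ remaining=[/ id ) * id $]
Step 3: reduce F->id. Stack=[( F] ptr=2 lookahead=/ remaining=[/ id ) * id $]
Step 4: reduce T->F. Stack=[( T] ptr=2 lookahead=/ remaining=[/ id ) * id $]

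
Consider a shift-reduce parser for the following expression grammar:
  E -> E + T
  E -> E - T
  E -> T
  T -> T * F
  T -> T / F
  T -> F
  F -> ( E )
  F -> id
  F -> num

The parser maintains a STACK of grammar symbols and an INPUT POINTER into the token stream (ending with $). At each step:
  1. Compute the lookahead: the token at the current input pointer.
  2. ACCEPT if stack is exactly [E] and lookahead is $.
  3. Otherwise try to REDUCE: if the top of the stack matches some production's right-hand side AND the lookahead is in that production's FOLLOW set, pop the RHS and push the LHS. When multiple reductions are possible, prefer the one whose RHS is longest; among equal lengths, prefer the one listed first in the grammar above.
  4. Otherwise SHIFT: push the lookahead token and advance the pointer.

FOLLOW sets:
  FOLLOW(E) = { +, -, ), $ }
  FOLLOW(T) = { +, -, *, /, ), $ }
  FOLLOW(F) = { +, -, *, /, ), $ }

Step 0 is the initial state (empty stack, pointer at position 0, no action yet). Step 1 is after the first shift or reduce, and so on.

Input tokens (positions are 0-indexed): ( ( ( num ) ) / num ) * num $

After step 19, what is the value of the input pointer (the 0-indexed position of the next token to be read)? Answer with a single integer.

Answer: 8

Derivation:
Step 1: shift (. Stack=[(] ptr=1 lookahead=( remaining=[( ( num ) ) / num ) * num $]
Step 2: shift (. Stack=[( (] ptr=2 lookahead=( remaining=[( num ) ) / num ) * num $]
Step 3: shift (. Stack=[( ( (] ptr=3 lookahead=num remaining=[num ) ) / num ) * num $]
Step 4: shift num. Stack=[( ( ( num] ptr=4 lookahead=) remaining=[) ) / num ) * num $]
Step 5: reduce F->num. Stack=[( ( ( F] ptr=4 lookahead=) remaining=[) ) / num ) * num $]
Step 6: reduce T->F. Stack=[( ( ( T] ptr=4 lookahead=) remaining=[) ) / num ) * num $]
Step 7: reduce E->T. Stack=[( ( ( E] ptr=4 lookahead=) remaining=[) ) / num ) * num $]
Step 8: shift ). Stack=[( ( ( E )] ptr=5 lookahead=) remaining=[) / num ) * num $]
Step 9: reduce F->( E ). Stack=[( ( F] ptr=5 lookahead=) remaining=[) / num ) * num $]
Step 10: reduce T->F. Stack=[( ( T] ptr=5 lookahead=) remaining=[) / num ) * num $]
Step 11: reduce E->T. Stack=[( ( E] ptr=5 lookahead=) remaining=[) / num ) * num $]
Step 12: shift ). Stack=[( ( E )] ptr=6 lookahead=/ remaining=[/ num ) * num $]
Step 13: reduce F->( E ). Stack=[( F] ptr=6 lookahead=/ remaining=[/ num ) * num $]
Step 14: reduce T->F. Stack=[( T] ptr=6 lookahead=/ remaining=[/ num ) * num $]
Step 15: shift /. Stack=[( T /] ptr=7 lookahead=num remaining=[num ) * num $]
Step 16: shift num. Stack=[( T / num] ptr=8 lookahead=) remaining=[) * num $]
Step 17: reduce F->num. Stack=[( T / F] ptr=8 lookahead=) remaining=[) * num $]
Step 18: reduce T->T / F. Stack=[( T] ptr=8 lookahead=) remaining=[) * num $]
Step 19: reduce E->T. Stack=[( E] ptr=8 lookahead=) remaining=[) * num $]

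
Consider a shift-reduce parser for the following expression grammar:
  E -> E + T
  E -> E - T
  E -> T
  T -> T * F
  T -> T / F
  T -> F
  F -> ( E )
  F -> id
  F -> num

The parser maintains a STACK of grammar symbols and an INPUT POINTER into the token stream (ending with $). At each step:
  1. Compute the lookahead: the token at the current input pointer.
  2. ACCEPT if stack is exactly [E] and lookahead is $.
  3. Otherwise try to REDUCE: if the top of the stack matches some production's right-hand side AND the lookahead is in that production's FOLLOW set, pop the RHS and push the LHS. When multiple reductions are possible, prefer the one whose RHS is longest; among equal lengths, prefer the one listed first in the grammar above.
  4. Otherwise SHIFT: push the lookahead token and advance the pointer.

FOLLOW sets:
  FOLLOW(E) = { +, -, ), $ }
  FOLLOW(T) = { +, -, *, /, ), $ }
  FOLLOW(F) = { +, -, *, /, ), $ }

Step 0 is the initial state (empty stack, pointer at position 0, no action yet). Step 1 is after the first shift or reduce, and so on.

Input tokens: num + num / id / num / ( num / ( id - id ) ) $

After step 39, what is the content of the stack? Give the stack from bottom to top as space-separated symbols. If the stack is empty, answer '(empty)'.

Answer: E + T

Derivation:
Step 1: shift num. Stack=[num] ptr=1 lookahead=+ remaining=[+ num / id / num / ( num / ( id - id ) ) $]
Step 2: reduce F->num. Stack=[F] ptr=1 lookahead=+ remaining=[+ num / id / num / ( num / ( id - id ) ) $]
Step 3: reduce T->F. Stack=[T] ptr=1 lookahead=+ remaining=[+ num / id / num / ( num / ( id - id ) ) $]
Step 4: reduce E->T. Stack=[E] ptr=1 lookahead=+ remaining=[+ num / id / num / ( num / ( id - id ) ) $]
Step 5: shift +. Stack=[E +] ptr=2 lookahead=num remaining=[num / id / num / ( num / ( id - id ) ) $]
Step 6: shift num. Stack=[E + num] ptr=3 lookahead=/ remaining=[/ id / num / ( num / ( id - id ) ) $]
Step 7: reduce F->num. Stack=[E + F] ptr=3 lookahead=/ remaining=[/ id / num / ( num / ( id - id ) ) $]
Step 8: reduce T->F. Stack=[E + T] ptr=3 lookahead=/ remaining=[/ id / num / ( num / ( id - id ) ) $]
Step 9: shift /. Stack=[E + T /] ptr=4 lookahead=id remaining=[id / num / ( num / ( id - id ) ) $]
Step 10: shift id. Stack=[E + T / id] ptr=5 lookahead=/ remaining=[/ num / ( num / ( id - id ) ) $]
Step 11: reduce F->id. Stack=[E + T / F] ptr=5 lookahead=/ remaining=[/ num / ( num / ( id - id ) ) $]
Step 12: reduce T->T / F. Stack=[E + T] ptr=5 lookahead=/ remaining=[/ num / ( num / ( id - id ) ) $]
Step 13: shift /. Stack=[E + T /] ptr=6 lookahead=num remaining=[num / ( num / ( id - id ) ) $]
Step 14: shift num. Stack=[E + T / num] ptr=7 lookahead=/ remaining=[/ ( num / ( id - id ) ) $]
Step 15: reduce F->num. Stack=[E + T / F] ptr=7 lookahead=/ remaining=[/ ( num / ( id - id ) ) $]
Step 16: reduce T->T / F. Stack=[E + T] ptr=7 lookahead=/ remaining=[/ ( num / ( id - id ) ) $]
Step 17: shift /. Stack=[E + T /] ptr=8 lookahead=( remaining=[( num / ( id - id ) ) $]
Step 18: shift (. Stack=[E + T / (] ptr=9 lookahead=num remaining=[num / ( id - id ) ) $]
Step 19: shift num. Stack=[E + T / ( num] ptr=10 lookahead=/ remaining=[/ ( id - id ) ) $]
Step 20: reduce F->num. Stack=[E + T / ( F] ptr=10 lookahead=/ remaining=[/ ( id - id ) ) $]
Step 21: reduce T->F. Stack=[E + T / ( T] ptr=10 lookahead=/ remaining=[/ ( id - id ) ) $]
Step 22: shift /. Stack=[E + T / ( T /] ptr=11 lookahead=( remaining=[( id - id ) ) $]
Step 23: shift (. Stack=[E + T / ( T / (] ptr=12 lookahead=id remaining=[id - id ) ) $]
Step 24: shift id. Stack=[E + T / ( T / ( id] ptr=13 lookahead=- remaining=[- id ) ) $]
Step 25: reduce F->id. Stack=[E + T / ( T / ( F] ptr=13 lookahead=- remaining=[- id ) ) $]
Step 26: reduce T->F. Stack=[E + T / ( T / ( T] ptr=13 lookahead=- remaining=[- id ) ) $]
Step 27: reduce E->T. Stack=[E + T / ( T / ( E] ptr=13 lookahead=- remaining=[- id ) ) $]
Step 28: shift -. Stack=[E + T / ( T / ( E -] ptr=14 lookahead=id remaining=[id ) ) $]
Step 29: shift id. Stack=[E + T / ( T / ( E - id] ptr=15 lookahead=) remaining=[) ) $]
Step 30: reduce F->id. Stack=[E + T / ( T / ( E - F] ptr=15 lookahead=) remaining=[) ) $]
Step 31: reduce T->F. Stack=[E + T / ( T / ( E - T] ptr=15 lookahead=) remaining=[) ) $]
Step 32: reduce E->E - T. Stack=[E + T / ( T / ( E] ptr=15 lookahead=) remaining=[) ) $]
Step 33: shift ). Stack=[E + T / ( T / ( E )] ptr=16 lookahead=) remaining=[) $]
Step 34: reduce F->( E ). Stack=[E + T / ( T / F] ptr=16 lookahead=) remaining=[) $]
Step 35: reduce T->T / F. Stack=[E + T / ( T] ptr=16 lookahead=) remaining=[) $]
Step 36: reduce E->T. Stack=[E + T / ( E] ptr=16 lookahead=) remaining=[) $]
Step 37: shift ). Stack=[E + T / ( E )] ptr=17 lookahead=$ remaining=[$]
Step 38: reduce F->( E ). Stack=[E + T / F] ptr=17 lookahead=$ remaining=[$]
Step 39: reduce T->T / F. Stack=[E + T] ptr=17 lookahead=$ remaining=[$]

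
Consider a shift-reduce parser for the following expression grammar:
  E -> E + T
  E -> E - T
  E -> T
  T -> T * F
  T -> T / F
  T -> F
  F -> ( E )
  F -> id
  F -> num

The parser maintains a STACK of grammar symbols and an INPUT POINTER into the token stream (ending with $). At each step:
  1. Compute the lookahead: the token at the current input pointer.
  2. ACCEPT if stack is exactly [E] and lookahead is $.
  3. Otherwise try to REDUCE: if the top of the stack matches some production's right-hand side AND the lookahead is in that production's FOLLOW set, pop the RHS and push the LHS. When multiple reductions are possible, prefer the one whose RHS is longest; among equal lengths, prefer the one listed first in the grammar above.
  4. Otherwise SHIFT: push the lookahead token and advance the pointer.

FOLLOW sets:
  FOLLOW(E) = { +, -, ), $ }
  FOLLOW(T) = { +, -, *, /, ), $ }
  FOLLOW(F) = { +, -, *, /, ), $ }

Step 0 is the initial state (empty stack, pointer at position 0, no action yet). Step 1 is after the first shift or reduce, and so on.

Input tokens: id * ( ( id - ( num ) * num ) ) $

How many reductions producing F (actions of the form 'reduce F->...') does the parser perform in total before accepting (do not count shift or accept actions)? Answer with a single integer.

Answer: 7

Derivation:
Step 1: shift id. Stack=[id] ptr=1 lookahead=* remaining=[* ( ( id - ( num ) * num ) ) $]
Step 2: reduce F->id. Stack=[F] ptr=1 lookahead=* remaining=[* ( ( id - ( num ) * num ) ) $]
Step 3: reduce T->F. Stack=[T] ptr=1 lookahead=* remaining=[* ( ( id - ( num ) * num ) ) $]
Step 4: shift *. Stack=[T *] ptr=2 lookahead=( remaining=[( ( id - ( num ) * num ) ) $]
Step 5: shift (. Stack=[T * (] ptr=3 lookahead=( remaining=[( id - ( num ) * num ) ) $]
Step 6: shift (. Stack=[T * ( (] ptr=4 lookahead=id remaining=[id - ( num ) * num ) ) $]
Step 7: shift id. Stack=[T * ( ( id] ptr=5 lookahead=- remaining=[- ( num ) * num ) ) $]
Step 8: reduce F->id. Stack=[T * ( ( F] ptr=5 lookahead=- remaining=[- ( num ) * num ) ) $]
Step 9: reduce T->F. Stack=[T * ( ( T] ptr=5 lookahead=- remaining=[- ( num ) * num ) ) $]
Step 10: reduce E->T. Stack=[T * ( ( E] ptr=5 lookahead=- remaining=[- ( num ) * num ) ) $]
Step 11: shift -. Stack=[T * ( ( E -] ptr=6 lookahead=( remaining=[( num ) * num ) ) $]
Step 12: shift (. Stack=[T * ( ( E - (] ptr=7 lookahead=num remaining=[num ) * num ) ) $]
Step 13: shift num. Stack=[T * ( ( E - ( num] ptr=8 lookahead=) remaining=[) * num ) ) $]
Step 14: reduce F->num. Stack=[T * ( ( E - ( F] ptr=8 lookahead=) remaining=[) * num ) ) $]
Step 15: reduce T->F. Stack=[T * ( ( E - ( T] ptr=8 lookahead=) remaining=[) * num ) ) $]
Step 16: reduce E->T. Stack=[T * ( ( E - ( E] ptr=8 lookahead=) remaining=[) * num ) ) $]
Step 17: shift ). Stack=[T * ( ( E - ( E )] ptr=9 lookahead=* remaining=[* num ) ) $]
Step 18: reduce F->( E ). Stack=[T * ( ( E - F] ptr=9 lookahead=* remaining=[* num ) ) $]
Step 19: reduce T->F. Stack=[T * ( ( E - T] ptr=9 lookahead=* remaining=[* num ) ) $]
Step 20: shift *. Stack=[T * ( ( E - T *] ptr=10 lookahead=num remaining=[num ) ) $]
Step 21: shift num. Stack=[T * ( ( E - T * num] ptr=11 lookahead=) remaining=[) ) $]
Step 22: reduce F->num. Stack=[T * ( ( E - T * F] ptr=11 lookahead=) remaining=[) ) $]
Step 23: reduce T->T * F. Stack=[T * ( ( E - T] ptr=11 lookahead=) remaining=[) ) $]
Step 24: reduce E->E - T. Stack=[T * ( ( E] ptr=11 lookahead=) remaining=[) ) $]
Step 25: shift ). Stack=[T * ( ( E )] ptr=12 lookahead=) remaining=[) $]
Step 26: reduce F->( E ). Stack=[T * ( F] ptr=12 lookahead=) remaining=[) $]
Step 27: reduce T->F. Stack=[T * ( T] ptr=12 lookahead=) remaining=[) $]
Step 28: reduce E->T. Stack=[T * ( E] ptr=12 lookahead=) remaining=[) $]
Step 29: shift ). Stack=[T * ( E )] ptr=13 lookahead=$ remaining=[$]
Step 30: reduce F->( E ). Stack=[T * F] ptr=13 lookahead=$ remaining=[$]
Step 31: reduce T->T * F. Stack=[T] ptr=13 lookahead=$ remaining=[$]
Step 32: reduce E->T. Stack=[E] ptr=13 lookahead=$ remaining=[$]
Step 33: accept. Stack=[E] ptr=13 lookahead=$ remaining=[$]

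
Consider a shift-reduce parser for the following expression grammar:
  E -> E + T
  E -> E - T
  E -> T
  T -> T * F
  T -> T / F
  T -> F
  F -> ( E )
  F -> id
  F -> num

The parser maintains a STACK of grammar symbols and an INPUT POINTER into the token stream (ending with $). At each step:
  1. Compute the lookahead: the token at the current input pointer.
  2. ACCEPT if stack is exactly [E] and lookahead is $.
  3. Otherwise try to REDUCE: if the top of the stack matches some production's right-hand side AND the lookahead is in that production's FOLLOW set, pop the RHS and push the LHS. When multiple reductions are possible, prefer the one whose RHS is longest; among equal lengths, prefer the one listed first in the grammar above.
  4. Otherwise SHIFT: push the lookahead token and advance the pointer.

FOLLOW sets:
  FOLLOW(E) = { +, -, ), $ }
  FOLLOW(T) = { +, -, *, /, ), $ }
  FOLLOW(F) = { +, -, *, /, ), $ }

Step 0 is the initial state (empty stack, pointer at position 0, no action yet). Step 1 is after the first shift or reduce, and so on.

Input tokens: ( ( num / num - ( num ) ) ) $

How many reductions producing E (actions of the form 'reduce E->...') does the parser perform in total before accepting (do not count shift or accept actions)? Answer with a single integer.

Step 1: shift (. Stack=[(] ptr=1 lookahead=( remaining=[( num / num - ( num ) ) ) $]
Step 2: shift (. Stack=[( (] ptr=2 lookahead=num remaining=[num / num - ( num ) ) ) $]
Step 3: shift num. Stack=[( ( num] ptr=3 lookahead=/ remaining=[/ num - ( num ) ) ) $]
Step 4: reduce F->num. Stack=[( ( F] ptr=3 lookahead=/ remaining=[/ num - ( num ) ) ) $]
Step 5: reduce T->F. Stack=[( ( T] ptr=3 lookahead=/ remaining=[/ num - ( num ) ) ) $]
Step 6: shift /. Stack=[( ( T /] ptr=4 lookahead=num remaining=[num - ( num ) ) ) $]
Step 7: shift num. Stack=[( ( T / num] ptr=5 lookahead=- remaining=[- ( num ) ) ) $]
Step 8: reduce F->num. Stack=[( ( T / F] ptr=5 lookahead=- remaining=[- ( num ) ) ) $]
Step 9: reduce T->T / F. Stack=[( ( T] ptr=5 lookahead=- remaining=[- ( num ) ) ) $]
Step 10: reduce E->T. Stack=[( ( E] ptr=5 lookahead=- remaining=[- ( num ) ) ) $]
Step 11: shift -. Stack=[( ( E -] ptr=6 lookahead=( remaining=[( num ) ) ) $]
Step 12: shift (. Stack=[( ( E - (] ptr=7 lookahead=num remaining=[num ) ) ) $]
Step 13: shift num. Stack=[( ( E - ( num] ptr=8 lookahead=) remaining=[) ) ) $]
Step 14: reduce F->num. Stack=[( ( E - ( F] ptr=8 lookahead=) remaining=[) ) ) $]
Step 15: reduce T->F. Stack=[( ( E - ( T] ptr=8 lookahead=) remaining=[) ) ) $]
Step 16: reduce E->T. Stack=[( ( E - ( E] ptr=8 lookahead=) remaining=[) ) ) $]
Step 17: shift ). Stack=[( ( E - ( E )] ptr=9 lookahead=) remaining=[) ) $]
Step 18: reduce F->( E ). Stack=[( ( E - F] ptr=9 lookahead=) remaining=[) ) $]
Step 19: reduce T->F. Stack=[( ( E - T] ptr=9 lookahead=) remaining=[) ) $]
Step 20: reduce E->E - T. Stack=[( ( E] ptr=9 lookahead=) remaining=[) ) $]
Step 21: shift ). Stack=[( ( E )] ptr=10 lookahead=) remaining=[) $]
Step 22: reduce F->( E ). Stack=[( F] ptr=10 lookahead=) remaining=[) $]
Step 23: reduce T->F. Stack=[( T] ptr=10 lookahead=) remaining=[) $]
Step 24: reduce E->T. Stack=[( E] ptr=10 lookahead=) remaining=[) $]
Step 25: shift ). Stack=[( E )] ptr=11 lookahead=$ remaining=[$]
Step 26: reduce F->( E ). Stack=[F] ptr=11 lookahead=$ remaining=[$]
Step 27: reduce T->F. Stack=[T] ptr=11 lookahead=$ remaining=[$]
Step 28: reduce E->T. Stack=[E] ptr=11 lookahead=$ remaining=[$]
Step 29: accept. Stack=[E] ptr=11 lookahead=$ remaining=[$]

Answer: 5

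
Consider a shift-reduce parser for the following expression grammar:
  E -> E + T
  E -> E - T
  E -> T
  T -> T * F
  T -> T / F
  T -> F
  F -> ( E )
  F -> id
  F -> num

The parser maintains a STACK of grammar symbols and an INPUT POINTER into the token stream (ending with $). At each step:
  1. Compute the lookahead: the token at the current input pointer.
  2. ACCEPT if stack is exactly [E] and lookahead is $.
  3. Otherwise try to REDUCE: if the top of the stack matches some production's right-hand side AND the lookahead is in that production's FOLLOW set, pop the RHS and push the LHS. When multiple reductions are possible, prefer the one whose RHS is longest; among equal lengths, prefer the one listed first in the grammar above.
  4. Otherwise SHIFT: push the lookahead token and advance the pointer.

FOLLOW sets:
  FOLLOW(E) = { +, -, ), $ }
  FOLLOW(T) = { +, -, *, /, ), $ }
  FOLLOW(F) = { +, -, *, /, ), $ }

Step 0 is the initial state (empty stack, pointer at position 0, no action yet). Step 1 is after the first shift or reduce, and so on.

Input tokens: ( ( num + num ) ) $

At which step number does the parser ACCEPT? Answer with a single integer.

Answer: 20

Derivation:
Step 1: shift (. Stack=[(] ptr=1 lookahead=( remaining=[( num + num ) ) $]
Step 2: shift (. Stack=[( (] ptr=2 lookahead=num remaining=[num + num ) ) $]
Step 3: shift num. Stack=[( ( num] ptr=3 lookahead=+ remaining=[+ num ) ) $]
Step 4: reduce F->num. Stack=[( ( F] ptr=3 lookahead=+ remaining=[+ num ) ) $]
Step 5: reduce T->F. Stack=[( ( T] ptr=3 lookahead=+ remaining=[+ num ) ) $]
Step 6: reduce E->T. Stack=[( ( E] ptr=3 lookahead=+ remaining=[+ num ) ) $]
Step 7: shift +. Stack=[( ( E +] ptr=4 lookahead=num remaining=[num ) ) $]
Step 8: shift num. Stack=[( ( E + num] ptr=5 lookahead=) remaining=[) ) $]
Step 9: reduce F->num. Stack=[( ( E + F] ptr=5 lookahead=) remaining=[) ) $]
Step 10: reduce T->F. Stack=[( ( E + T] ptr=5 lookahead=) remaining=[) ) $]
Step 11: reduce E->E + T. Stack=[( ( E] ptr=5 lookahead=) remaining=[) ) $]
Step 12: shift ). Stack=[( ( E )] ptr=6 lookahead=) remaining=[) $]
Step 13: reduce F->( E ). Stack=[( F] ptr=6 lookahead=) remaining=[) $]
Step 14: reduce T->F. Stack=[( T] ptr=6 lookahead=) remaining=[) $]
Step 15: reduce E->T. Stack=[( E] ptr=6 lookahead=) remaining=[) $]
Step 16: shift ). Stack=[( E )] ptr=7 lookahead=$ remaining=[$]
Step 17: reduce F->( E ). Stack=[F] ptr=7 lookahead=$ remaining=[$]
Step 18: reduce T->F. Stack=[T] ptr=7 lookahead=$ remaining=[$]
Step 19: reduce E->T. Stack=[E] ptr=7 lookahead=$ remaining=[$]
Step 20: accept. Stack=[E] ptr=7 lookahead=$ remaining=[$]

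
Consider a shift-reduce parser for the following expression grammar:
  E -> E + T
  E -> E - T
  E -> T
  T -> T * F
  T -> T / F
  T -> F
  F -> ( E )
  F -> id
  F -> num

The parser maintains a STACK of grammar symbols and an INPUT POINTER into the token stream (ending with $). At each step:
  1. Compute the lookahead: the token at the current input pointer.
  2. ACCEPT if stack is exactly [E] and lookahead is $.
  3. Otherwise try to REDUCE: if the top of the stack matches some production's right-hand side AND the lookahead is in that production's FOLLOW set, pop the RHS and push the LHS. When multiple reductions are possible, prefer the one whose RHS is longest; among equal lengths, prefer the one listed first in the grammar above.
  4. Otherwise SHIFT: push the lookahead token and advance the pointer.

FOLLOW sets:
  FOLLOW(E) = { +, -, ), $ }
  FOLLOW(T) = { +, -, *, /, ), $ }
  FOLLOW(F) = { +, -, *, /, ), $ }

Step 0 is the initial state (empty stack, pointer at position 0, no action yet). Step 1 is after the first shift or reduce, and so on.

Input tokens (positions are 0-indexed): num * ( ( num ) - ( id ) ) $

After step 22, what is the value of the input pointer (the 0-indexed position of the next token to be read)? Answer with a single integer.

Answer: 10

Derivation:
Step 1: shift num. Stack=[num] ptr=1 lookahead=* remaining=[* ( ( num ) - ( id ) ) $]
Step 2: reduce F->num. Stack=[F] ptr=1 lookahead=* remaining=[* ( ( num ) - ( id ) ) $]
Step 3: reduce T->F. Stack=[T] ptr=1 lookahead=* remaining=[* ( ( num ) - ( id ) ) $]
Step 4: shift *. Stack=[T *] ptr=2 lookahead=( remaining=[( ( num ) - ( id ) ) $]
Step 5: shift (. Stack=[T * (] ptr=3 lookahead=( remaining=[( num ) - ( id ) ) $]
Step 6: shift (. Stack=[T * ( (] ptr=4 lookahead=num remaining=[num ) - ( id ) ) $]
Step 7: shift num. Stack=[T * ( ( num] ptr=5 lookahead=) remaining=[) - ( id ) ) $]
Step 8: reduce F->num. Stack=[T * ( ( F] ptr=5 lookahead=) remaining=[) - ( id ) ) $]
Step 9: reduce T->F. Stack=[T * ( ( T] ptr=5 lookahead=) remaining=[) - ( id ) ) $]
Step 10: reduce E->T. Stack=[T * ( ( E] ptr=5 lookahead=) remaining=[) - ( id ) ) $]
Step 11: shift ). Stack=[T * ( ( E )] ptr=6 lookahead=- remaining=[- ( id ) ) $]
Step 12: reduce F->( E ). Stack=[T * ( F] ptr=6 lookahead=- remaining=[- ( id ) ) $]
Step 13: reduce T->F. Stack=[T * ( T] ptr=6 lookahead=- remaining=[- ( id ) ) $]
Step 14: reduce E->T. Stack=[T * ( E] ptr=6 lookahead=- remaining=[- ( id ) ) $]
Step 15: shift -. Stack=[T * ( E -] ptr=7 lookahead=( remaining=[( id ) ) $]
Step 16: shift (. Stack=[T * ( E - (] ptr=8 lookahead=id remaining=[id ) ) $]
Step 17: shift id. Stack=[T * ( E - ( id] ptr=9 lookahead=) remaining=[) ) $]
Step 18: reduce F->id. Stack=[T * ( E - ( F] ptr=9 lookahead=) remaining=[) ) $]
Step 19: reduce T->F. Stack=[T * ( E - ( T] ptr=9 lookahead=) remaining=[) ) $]
Step 20: reduce E->T. Stack=[T * ( E - ( E] ptr=9 lookahead=) remaining=[) ) $]
Step 21: shift ). Stack=[T * ( E - ( E )] ptr=10 lookahead=) remaining=[) $]
Step 22: reduce F->( E ). Stack=[T * ( E - F] ptr=10 lookahead=) remaining=[) $]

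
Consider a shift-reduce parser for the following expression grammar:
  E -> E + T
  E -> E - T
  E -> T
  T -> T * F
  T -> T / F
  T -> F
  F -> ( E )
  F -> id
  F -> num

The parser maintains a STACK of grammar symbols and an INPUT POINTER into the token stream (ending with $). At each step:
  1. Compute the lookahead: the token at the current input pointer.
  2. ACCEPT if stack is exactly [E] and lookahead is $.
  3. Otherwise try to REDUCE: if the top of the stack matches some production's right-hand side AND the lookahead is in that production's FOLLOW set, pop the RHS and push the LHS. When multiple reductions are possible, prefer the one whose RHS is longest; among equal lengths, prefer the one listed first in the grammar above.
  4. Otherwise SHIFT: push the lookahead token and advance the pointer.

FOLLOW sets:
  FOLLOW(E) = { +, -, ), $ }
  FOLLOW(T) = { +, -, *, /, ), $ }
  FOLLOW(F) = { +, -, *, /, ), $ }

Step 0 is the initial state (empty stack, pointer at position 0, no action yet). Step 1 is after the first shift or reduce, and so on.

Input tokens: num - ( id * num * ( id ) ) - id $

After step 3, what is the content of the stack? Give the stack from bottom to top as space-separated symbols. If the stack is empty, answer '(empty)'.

Step 1: shift num. Stack=[num] ptr=1 lookahead=- remaining=[- ( id * num * ( id ) ) - id $]
Step 2: reduce F->num. Stack=[F] ptr=1 lookahead=- remaining=[- ( id * num * ( id ) ) - id $]
Step 3: reduce T->F. Stack=[T] ptr=1 lookahead=- remaining=[- ( id * num * ( id ) ) - id $]

Answer: T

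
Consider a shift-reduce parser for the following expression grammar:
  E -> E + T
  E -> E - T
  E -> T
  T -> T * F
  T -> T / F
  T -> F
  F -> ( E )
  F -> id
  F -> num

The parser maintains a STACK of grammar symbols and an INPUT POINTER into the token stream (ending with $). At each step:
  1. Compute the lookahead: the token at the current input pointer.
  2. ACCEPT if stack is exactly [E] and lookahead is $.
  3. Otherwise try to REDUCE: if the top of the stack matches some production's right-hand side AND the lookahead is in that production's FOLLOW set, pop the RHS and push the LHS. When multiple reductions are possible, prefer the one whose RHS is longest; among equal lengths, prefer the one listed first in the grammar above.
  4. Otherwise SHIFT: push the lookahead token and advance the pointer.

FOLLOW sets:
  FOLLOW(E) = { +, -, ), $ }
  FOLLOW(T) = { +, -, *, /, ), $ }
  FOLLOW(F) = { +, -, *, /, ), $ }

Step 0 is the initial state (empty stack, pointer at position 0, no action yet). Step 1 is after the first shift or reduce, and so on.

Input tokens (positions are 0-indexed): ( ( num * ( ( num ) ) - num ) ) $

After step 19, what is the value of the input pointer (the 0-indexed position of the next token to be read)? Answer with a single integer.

Answer: 9

Derivation:
Step 1: shift (. Stack=[(] ptr=1 lookahead=( remaining=[( num * ( ( num ) ) - num ) ) $]
Step 2: shift (. Stack=[( (] ptr=2 lookahead=num remaining=[num * ( ( num ) ) - num ) ) $]
Step 3: shift num. Stack=[( ( num] ptr=3 lookahead=* remaining=[* ( ( num ) ) - num ) ) $]
Step 4: reduce F->num. Stack=[( ( F] ptr=3 lookahead=* remaining=[* ( ( num ) ) - num ) ) $]
Step 5: reduce T->F. Stack=[( ( T] ptr=3 lookahead=* remaining=[* ( ( num ) ) - num ) ) $]
Step 6: shift *. Stack=[( ( T *] ptr=4 lookahead=( remaining=[( ( num ) ) - num ) ) $]
Step 7: shift (. Stack=[( ( T * (] ptr=5 lookahead=( remaining=[( num ) ) - num ) ) $]
Step 8: shift (. Stack=[( ( T * ( (] ptr=6 lookahead=num remaining=[num ) ) - num ) ) $]
Step 9: shift num. Stack=[( ( T * ( ( num] ptr=7 lookahead=) remaining=[) ) - num ) ) $]
Step 10: reduce F->num. Stack=[( ( T * ( ( F] ptr=7 lookahead=) remaining=[) ) - num ) ) $]
Step 11: reduce T->F. Stack=[( ( T * ( ( T] ptr=7 lookahead=) remaining=[) ) - num ) ) $]
Step 12: reduce E->T. Stack=[( ( T * ( ( E] ptr=7 lookahead=) remaining=[) ) - num ) ) $]
Step 13: shift ). Stack=[( ( T * ( ( E )] ptr=8 lookahead=) remaining=[) - num ) ) $]
Step 14: reduce F->( E ). Stack=[( ( T * ( F] ptr=8 lookahead=) remaining=[) - num ) ) $]
Step 15: reduce T->F. Stack=[( ( T * ( T] ptr=8 lookahead=) remaining=[) - num ) ) $]
Step 16: reduce E->T. Stack=[( ( T * ( E] ptr=8 lookahead=) remaining=[) - num ) ) $]
Step 17: shift ). Stack=[( ( T * ( E )] ptr=9 lookahead=- remaining=[- num ) ) $]
Step 18: reduce F->( E ). Stack=[( ( T * F] ptr=9 lookahead=- remaining=[- num ) ) $]
Step 19: reduce T->T * F. Stack=[( ( T] ptr=9 lookahead=- remaining=[- num ) ) $]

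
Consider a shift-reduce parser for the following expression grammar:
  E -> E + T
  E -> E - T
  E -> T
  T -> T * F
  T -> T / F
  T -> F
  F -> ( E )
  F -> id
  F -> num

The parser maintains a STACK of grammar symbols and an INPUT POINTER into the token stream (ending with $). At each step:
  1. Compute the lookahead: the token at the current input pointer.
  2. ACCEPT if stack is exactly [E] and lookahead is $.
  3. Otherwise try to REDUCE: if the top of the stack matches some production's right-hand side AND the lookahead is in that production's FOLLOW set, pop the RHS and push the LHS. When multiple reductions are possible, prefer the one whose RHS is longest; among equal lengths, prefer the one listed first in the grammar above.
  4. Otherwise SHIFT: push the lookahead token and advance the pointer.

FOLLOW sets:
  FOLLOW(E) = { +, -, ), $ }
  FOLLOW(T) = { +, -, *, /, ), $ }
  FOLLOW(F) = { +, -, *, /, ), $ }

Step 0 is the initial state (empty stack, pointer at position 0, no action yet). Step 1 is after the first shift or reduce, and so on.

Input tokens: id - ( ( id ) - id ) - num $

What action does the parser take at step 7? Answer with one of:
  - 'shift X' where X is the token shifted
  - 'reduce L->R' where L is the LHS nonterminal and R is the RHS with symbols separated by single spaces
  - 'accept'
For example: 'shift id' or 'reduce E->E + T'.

Answer: shift (

Derivation:
Step 1: shift id. Stack=[id] ptr=1 lookahead=- remaining=[- ( ( id ) - id ) - num $]
Step 2: reduce F->id. Stack=[F] ptr=1 lookahead=- remaining=[- ( ( id ) - id ) - num $]
Step 3: reduce T->F. Stack=[T] ptr=1 lookahead=- remaining=[- ( ( id ) - id ) - num $]
Step 4: reduce E->T. Stack=[E] ptr=1 lookahead=- remaining=[- ( ( id ) - id ) - num $]
Step 5: shift -. Stack=[E -] ptr=2 lookahead=( remaining=[( ( id ) - id ) - num $]
Step 6: shift (. Stack=[E - (] ptr=3 lookahead=( remaining=[( id ) - id ) - num $]
Step 7: shift (. Stack=[E - ( (] ptr=4 lookahead=id remaining=[id ) - id ) - num $]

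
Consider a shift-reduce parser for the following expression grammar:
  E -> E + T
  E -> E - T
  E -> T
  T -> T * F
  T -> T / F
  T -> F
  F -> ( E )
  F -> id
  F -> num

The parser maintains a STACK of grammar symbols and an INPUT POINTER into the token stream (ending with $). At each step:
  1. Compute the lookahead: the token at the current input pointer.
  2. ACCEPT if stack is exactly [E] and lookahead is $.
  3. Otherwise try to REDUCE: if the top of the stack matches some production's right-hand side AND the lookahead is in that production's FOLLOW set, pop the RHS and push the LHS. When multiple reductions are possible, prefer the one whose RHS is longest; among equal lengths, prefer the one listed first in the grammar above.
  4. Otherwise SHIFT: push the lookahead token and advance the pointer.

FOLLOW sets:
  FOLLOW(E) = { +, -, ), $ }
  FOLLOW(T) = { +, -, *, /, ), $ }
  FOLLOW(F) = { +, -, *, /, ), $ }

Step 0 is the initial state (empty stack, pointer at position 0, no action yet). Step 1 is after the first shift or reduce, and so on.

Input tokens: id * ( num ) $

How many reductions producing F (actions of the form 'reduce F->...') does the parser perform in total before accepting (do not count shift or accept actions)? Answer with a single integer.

Answer: 3

Derivation:
Step 1: shift id. Stack=[id] ptr=1 lookahead=* remaining=[* ( num ) $]
Step 2: reduce F->id. Stack=[F] ptr=1 lookahead=* remaining=[* ( num ) $]
Step 3: reduce T->F. Stack=[T] ptr=1 lookahead=* remaining=[* ( num ) $]
Step 4: shift *. Stack=[T *] ptr=2 lookahead=( remaining=[( num ) $]
Step 5: shift (. Stack=[T * (] ptr=3 lookahead=num remaining=[num ) $]
Step 6: shift num. Stack=[T * ( num] ptr=4 lookahead=) remaining=[) $]
Step 7: reduce F->num. Stack=[T * ( F] ptr=4 lookahead=) remaining=[) $]
Step 8: reduce T->F. Stack=[T * ( T] ptr=4 lookahead=) remaining=[) $]
Step 9: reduce E->T. Stack=[T * ( E] ptr=4 lookahead=) remaining=[) $]
Step 10: shift ). Stack=[T * ( E )] ptr=5 lookahead=$ remaining=[$]
Step 11: reduce F->( E ). Stack=[T * F] ptr=5 lookahead=$ remaining=[$]
Step 12: reduce T->T * F. Stack=[T] ptr=5 lookahead=$ remaining=[$]
Step 13: reduce E->T. Stack=[E] ptr=5 lookahead=$ remaining=[$]
Step 14: accept. Stack=[E] ptr=5 lookahead=$ remaining=[$]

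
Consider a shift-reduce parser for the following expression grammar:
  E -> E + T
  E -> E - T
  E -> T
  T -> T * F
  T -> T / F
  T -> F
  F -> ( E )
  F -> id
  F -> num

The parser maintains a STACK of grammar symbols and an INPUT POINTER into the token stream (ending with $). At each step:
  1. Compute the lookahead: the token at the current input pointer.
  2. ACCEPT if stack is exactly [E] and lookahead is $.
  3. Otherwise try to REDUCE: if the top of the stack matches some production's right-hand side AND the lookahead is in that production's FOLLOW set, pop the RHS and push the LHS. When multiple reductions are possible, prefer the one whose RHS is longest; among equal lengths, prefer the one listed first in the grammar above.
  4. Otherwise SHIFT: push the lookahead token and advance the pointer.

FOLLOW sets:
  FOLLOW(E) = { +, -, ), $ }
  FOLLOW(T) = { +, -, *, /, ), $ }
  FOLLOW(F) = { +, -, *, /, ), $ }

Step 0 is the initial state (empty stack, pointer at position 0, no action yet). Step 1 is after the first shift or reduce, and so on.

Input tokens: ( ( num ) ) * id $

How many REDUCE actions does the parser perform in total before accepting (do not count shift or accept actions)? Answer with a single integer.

Step 1: shift (. Stack=[(] ptr=1 lookahead=( remaining=[( num ) ) * id $]
Step 2: shift (. Stack=[( (] ptr=2 lookahead=num remaining=[num ) ) * id $]
Step 3: shift num. Stack=[( ( num] ptr=3 lookahead=) remaining=[) ) * id $]
Step 4: reduce F->num. Stack=[( ( F] ptr=3 lookahead=) remaining=[) ) * id $]
Step 5: reduce T->F. Stack=[( ( T] ptr=3 lookahead=) remaining=[) ) * id $]
Step 6: reduce E->T. Stack=[( ( E] ptr=3 lookahead=) remaining=[) ) * id $]
Step 7: shift ). Stack=[( ( E )] ptr=4 lookahead=) remaining=[) * id $]
Step 8: reduce F->( E ). Stack=[( F] ptr=4 lookahead=) remaining=[) * id $]
Step 9: reduce T->F. Stack=[( T] ptr=4 lookahead=) remaining=[) * id $]
Step 10: reduce E->T. Stack=[( E] ptr=4 lookahead=) remaining=[) * id $]
Step 11: shift ). Stack=[( E )] ptr=5 lookahead=* remaining=[* id $]
Step 12: reduce F->( E ). Stack=[F] ptr=5 lookahead=* remaining=[* id $]
Step 13: reduce T->F. Stack=[T] ptr=5 lookahead=* remaining=[* id $]
Step 14: shift *. Stack=[T *] ptr=6 lookahead=id remaining=[id $]
Step 15: shift id. Stack=[T * id] ptr=7 lookahead=$ remaining=[$]
Step 16: reduce F->id. Stack=[T * F] ptr=7 lookahead=$ remaining=[$]
Step 17: reduce T->T * F. Stack=[T] ptr=7 lookahead=$ remaining=[$]
Step 18: reduce E->T. Stack=[E] ptr=7 lookahead=$ remaining=[$]
Step 19: accept. Stack=[E] ptr=7 lookahead=$ remaining=[$]

Answer: 11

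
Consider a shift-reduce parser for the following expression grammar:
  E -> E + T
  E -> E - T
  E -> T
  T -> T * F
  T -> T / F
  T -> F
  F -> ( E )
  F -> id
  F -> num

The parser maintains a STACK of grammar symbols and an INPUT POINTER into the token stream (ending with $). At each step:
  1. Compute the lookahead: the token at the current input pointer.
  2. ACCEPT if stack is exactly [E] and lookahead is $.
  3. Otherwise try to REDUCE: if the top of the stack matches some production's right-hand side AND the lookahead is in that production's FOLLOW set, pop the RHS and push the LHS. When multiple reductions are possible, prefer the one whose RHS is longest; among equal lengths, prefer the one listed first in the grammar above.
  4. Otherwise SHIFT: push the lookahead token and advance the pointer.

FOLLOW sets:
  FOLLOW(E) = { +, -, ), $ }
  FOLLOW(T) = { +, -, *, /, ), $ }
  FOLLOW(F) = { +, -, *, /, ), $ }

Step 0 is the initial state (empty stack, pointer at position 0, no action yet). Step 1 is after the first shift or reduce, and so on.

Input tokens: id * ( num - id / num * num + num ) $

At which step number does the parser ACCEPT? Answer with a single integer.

Answer: 32

Derivation:
Step 1: shift id. Stack=[id] ptr=1 lookahead=* remaining=[* ( num - id / num * num + num ) $]
Step 2: reduce F->id. Stack=[F] ptr=1 lookahead=* remaining=[* ( num - id / num * num + num ) $]
Step 3: reduce T->F. Stack=[T] ptr=1 lookahead=* remaining=[* ( num - id / num * num + num ) $]
Step 4: shift *. Stack=[T *] ptr=2 lookahead=( remaining=[( num - id / num * num + num ) $]
Step 5: shift (. Stack=[T * (] ptr=3 lookahead=num remaining=[num - id / num * num + num ) $]
Step 6: shift num. Stack=[T * ( num] ptr=4 lookahead=- remaining=[- id / num * num + num ) $]
Step 7: reduce F->num. Stack=[T * ( F] ptr=4 lookahead=- remaining=[- id / num * num + num ) $]
Step 8: reduce T->F. Stack=[T * ( T] ptr=4 lookahead=- remaining=[- id / num * num + num ) $]
Step 9: reduce E->T. Stack=[T * ( E] ptr=4 lookahead=- remaining=[- id / num * num + num ) $]
Step 10: shift -. Stack=[T * ( E -] ptr=5 lookahead=id remaining=[id / num * num + num ) $]
Step 11: shift id. Stack=[T * ( E - id] ptr=6 lookahead=/ remaining=[/ num * num + num ) $]
Step 12: reduce F->id. Stack=[T * ( E - F] ptr=6 lookahead=/ remaining=[/ num * num + num ) $]
Step 13: reduce T->F. Stack=[T * ( E - T] ptr=6 lookahead=/ remaining=[/ num * num + num ) $]
Step 14: shift /. Stack=[T * ( E - T /] ptr=7 lookahead=num remaining=[num * num + num ) $]
Step 15: shift num. Stack=[T * ( E - T / num] ptr=8 lookahead=* remaining=[* num + num ) $]
Step 16: reduce F->num. Stack=[T * ( E - T / F] ptr=8 lookahead=* remaining=[* num + num ) $]
Step 17: reduce T->T / F. Stack=[T * ( E - T] ptr=8 lookahead=* remaining=[* num + num ) $]
Step 18: shift *. Stack=[T * ( E - T *] ptr=9 lookahead=num remaining=[num + num ) $]
Step 19: shift num. Stack=[T * ( E - T * num] ptr=10 lookahead=+ remaining=[+ num ) $]
Step 20: reduce F->num. Stack=[T * ( E - T * F] ptr=10 lookahead=+ remaining=[+ num ) $]
Step 21: reduce T->T * F. Stack=[T * ( E - T] ptr=10 lookahead=+ remaining=[+ num ) $]
Step 22: reduce E->E - T. Stack=[T * ( E] ptr=10 lookahead=+ remaining=[+ num ) $]
Step 23: shift +. Stack=[T * ( E +] ptr=11 lookahead=num remaining=[num ) $]
Step 24: shift num. Stack=[T * ( E + num] ptr=12 lookahead=) remaining=[) $]
Step 25: reduce F->num. Stack=[T * ( E + F] ptr=12 lookahead=) remaining=[) $]
Step 26: reduce T->F. Stack=[T * ( E + T] ptr=12 lookahead=) remaining=[) $]
Step 27: reduce E->E + T. Stack=[T * ( E] ptr=12 lookahead=) remaining=[) $]
Step 28: shift ). Stack=[T * ( E )] ptr=13 lookahead=$ remaining=[$]
Step 29: reduce F->( E ). Stack=[T * F] ptr=13 lookahead=$ remaining=[$]
Step 30: reduce T->T * F. Stack=[T] ptr=13 lookahead=$ remaining=[$]
Step 31: reduce E->T. Stack=[E] ptr=13 lookahead=$ remaining=[$]
Step 32: accept. Stack=[E] ptr=13 lookahead=$ remaining=[$]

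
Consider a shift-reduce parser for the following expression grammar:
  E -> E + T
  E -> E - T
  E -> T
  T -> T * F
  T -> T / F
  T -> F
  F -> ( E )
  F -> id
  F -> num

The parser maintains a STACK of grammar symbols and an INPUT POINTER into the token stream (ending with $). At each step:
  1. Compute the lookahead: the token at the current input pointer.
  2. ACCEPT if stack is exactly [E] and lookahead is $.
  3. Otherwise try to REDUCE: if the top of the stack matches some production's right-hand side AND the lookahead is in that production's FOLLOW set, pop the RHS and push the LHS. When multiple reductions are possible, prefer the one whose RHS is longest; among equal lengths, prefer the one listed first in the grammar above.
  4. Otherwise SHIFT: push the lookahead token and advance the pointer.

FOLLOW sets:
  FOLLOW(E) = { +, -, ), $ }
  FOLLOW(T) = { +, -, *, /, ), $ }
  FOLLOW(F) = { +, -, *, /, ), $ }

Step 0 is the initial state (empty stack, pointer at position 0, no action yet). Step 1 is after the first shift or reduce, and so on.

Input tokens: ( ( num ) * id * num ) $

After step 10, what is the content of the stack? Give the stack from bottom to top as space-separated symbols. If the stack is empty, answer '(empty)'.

Answer: ( T *

Derivation:
Step 1: shift (. Stack=[(] ptr=1 lookahead=( remaining=[( num ) * id * num ) $]
Step 2: shift (. Stack=[( (] ptr=2 lookahead=num remaining=[num ) * id * num ) $]
Step 3: shift num. Stack=[( ( num] ptr=3 lookahead=) remaining=[) * id * num ) $]
Step 4: reduce F->num. Stack=[( ( F] ptr=3 lookahead=) remaining=[) * id * num ) $]
Step 5: reduce T->F. Stack=[( ( T] ptr=3 lookahead=) remaining=[) * id * num ) $]
Step 6: reduce E->T. Stack=[( ( E] ptr=3 lookahead=) remaining=[) * id * num ) $]
Step 7: shift ). Stack=[( ( E )] ptr=4 lookahead=* remaining=[* id * num ) $]
Step 8: reduce F->( E ). Stack=[( F] ptr=4 lookahead=* remaining=[* id * num ) $]
Step 9: reduce T->F. Stack=[( T] ptr=4 lookahead=* remaining=[* id * num ) $]
Step 10: shift *. Stack=[( T *] ptr=5 lookahead=id remaining=[id * num ) $]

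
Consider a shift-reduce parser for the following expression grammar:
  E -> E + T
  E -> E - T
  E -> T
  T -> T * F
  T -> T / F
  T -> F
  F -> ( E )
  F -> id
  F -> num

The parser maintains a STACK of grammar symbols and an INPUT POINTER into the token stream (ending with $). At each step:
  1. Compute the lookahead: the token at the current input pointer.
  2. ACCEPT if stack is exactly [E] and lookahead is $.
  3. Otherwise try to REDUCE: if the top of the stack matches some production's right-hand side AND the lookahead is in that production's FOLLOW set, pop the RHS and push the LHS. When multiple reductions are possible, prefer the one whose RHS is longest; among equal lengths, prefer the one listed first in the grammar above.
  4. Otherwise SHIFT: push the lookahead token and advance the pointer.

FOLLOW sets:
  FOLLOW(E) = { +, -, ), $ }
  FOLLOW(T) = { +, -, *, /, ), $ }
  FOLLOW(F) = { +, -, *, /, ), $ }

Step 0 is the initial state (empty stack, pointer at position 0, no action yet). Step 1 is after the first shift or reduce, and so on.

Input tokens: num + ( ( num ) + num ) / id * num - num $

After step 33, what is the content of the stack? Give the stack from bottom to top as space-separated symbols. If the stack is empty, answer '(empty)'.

Answer: E -

Derivation:
Step 1: shift num. Stack=[num] ptr=1 lookahead=+ remaining=[+ ( ( num ) + num ) / id * num - num $]
Step 2: reduce F->num. Stack=[F] ptr=1 lookahead=+ remaining=[+ ( ( num ) + num ) / id * num - num $]
Step 3: reduce T->F. Stack=[T] ptr=1 lookahead=+ remaining=[+ ( ( num ) + num ) / id * num - num $]
Step 4: reduce E->T. Stack=[E] ptr=1 lookahead=+ remaining=[+ ( ( num ) + num ) / id * num - num $]
Step 5: shift +. Stack=[E +] ptr=2 lookahead=( remaining=[( ( num ) + num ) / id * num - num $]
Step 6: shift (. Stack=[E + (] ptr=3 lookahead=( remaining=[( num ) + num ) / id * num - num $]
Step 7: shift (. Stack=[E + ( (] ptr=4 lookahead=num remaining=[num ) + num ) / id * num - num $]
Step 8: shift num. Stack=[E + ( ( num] ptr=5 lookahead=) remaining=[) + num ) / id * num - num $]
Step 9: reduce F->num. Stack=[E + ( ( F] ptr=5 lookahead=) remaining=[) + num ) / id * num - num $]
Step 10: reduce T->F. Stack=[E + ( ( T] ptr=5 lookahead=) remaining=[) + num ) / id * num - num $]
Step 11: reduce E->T. Stack=[E + ( ( E] ptr=5 lookahead=) remaining=[) + num ) / id * num - num $]
Step 12: shift ). Stack=[E + ( ( E )] ptr=6 lookahead=+ remaining=[+ num ) / id * num - num $]
Step 13: reduce F->( E ). Stack=[E + ( F] ptr=6 lookahead=+ remaining=[+ num ) / id * num - num $]
Step 14: reduce T->F. Stack=[E + ( T] ptr=6 lookahead=+ remaining=[+ num ) / id * num - num $]
Step 15: reduce E->T. Stack=[E + ( E] ptr=6 lookahead=+ remaining=[+ num ) / id * num - num $]
Step 16: shift +. Stack=[E + ( E +] ptr=7 lookahead=num remaining=[num ) / id * num - num $]
Step 17: shift num. Stack=[E + ( E + num] ptr=8 lookahead=) remaining=[) / id * num - num $]
Step 18: reduce F->num. Stack=[E + ( E + F] ptr=8 lookahead=) remaining=[) / id * num - num $]
Step 19: reduce T->F. Stack=[E + ( E + T] ptr=8 lookahead=) remaining=[) / id * num - num $]
Step 20: reduce E->E + T. Stack=[E + ( E] ptr=8 lookahead=) remaining=[) / id * num - num $]
Step 21: shift ). Stack=[E + ( E )] ptr=9 lookahead=/ remaining=[/ id * num - num $]
Step 22: reduce F->( E ). Stack=[E + F] ptr=9 lookahead=/ remaining=[/ id * num - num $]
Step 23: reduce T->F. Stack=[E + T] ptr=9 lookahead=/ remaining=[/ id * num - num $]
Step 24: shift /. Stack=[E + T /] ptr=10 lookahead=id remaining=[id * num - num $]
Step 25: shift id. Stack=[E + T / id] ptr=11 lookahead=* remaining=[* num - num $]
Step 26: reduce F->id. Stack=[E + T / F] ptr=11 lookahead=* remaining=[* num - num $]
Step 27: reduce T->T / F. Stack=[E + T] ptr=11 lookahead=* remaining=[* num - num $]
Step 28: shift *. Stack=[E + T *] ptr=12 lookahead=num remaining=[num - num $]
Step 29: shift num. Stack=[E + T * num] ptr=13 lookahead=- remaining=[- num $]
Step 30: reduce F->num. Stack=[E + T * F] ptr=13 lookahead=- remaining=[- num $]
Step 31: reduce T->T * F. Stack=[E + T] ptr=13 lookahead=- remaining=[- num $]
Step 32: reduce E->E + T. Stack=[E] ptr=13 lookahead=- remaining=[- num $]
Step 33: shift -. Stack=[E -] ptr=14 lookahead=num remaining=[num $]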